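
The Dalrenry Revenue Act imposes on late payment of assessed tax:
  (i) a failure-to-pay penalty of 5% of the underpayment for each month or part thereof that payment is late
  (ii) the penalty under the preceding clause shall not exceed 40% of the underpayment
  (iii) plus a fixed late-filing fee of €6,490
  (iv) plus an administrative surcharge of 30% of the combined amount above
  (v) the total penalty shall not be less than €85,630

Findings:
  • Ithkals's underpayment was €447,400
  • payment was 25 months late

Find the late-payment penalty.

Accrued rate: 5% × 25 = 125%, capped at 40% → 40%
Failure-to-pay penalty: 40% of €447,400 = €178,960
Penalty before surcharge: €178,960 + €6,490 = €185,450
Administrative surcharge: 30% of €185,450 = €55,635
Total penalty: €185,450 + €55,635 = €241,085
Minimum €85,630: €241,085 meets the minimum, no increase.

€241,085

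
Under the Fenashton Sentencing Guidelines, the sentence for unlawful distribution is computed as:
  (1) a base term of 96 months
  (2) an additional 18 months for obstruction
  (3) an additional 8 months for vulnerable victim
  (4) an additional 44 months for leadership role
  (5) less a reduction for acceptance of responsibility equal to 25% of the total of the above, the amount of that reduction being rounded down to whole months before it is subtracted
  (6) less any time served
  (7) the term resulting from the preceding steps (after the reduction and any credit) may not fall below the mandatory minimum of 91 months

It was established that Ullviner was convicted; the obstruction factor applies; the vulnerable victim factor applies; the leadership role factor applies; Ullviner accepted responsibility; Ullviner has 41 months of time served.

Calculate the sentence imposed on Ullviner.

Obstruction enhancement: +18 months
Vulnerable victim enhancement: +8 months
Leadership role enhancement: +44 months
Adjusted term: 96 months + 18 months + 8 months + 44 months = 166 months
Acceptance of responsibility reduction: 25% of 166 months = 41 months (rounded down)
After reduction: 166 − 41 = 125 months
Less time served: 125 months − 41 months = 84 months
Minimum 91 months: 84 months is below the minimum → 91 months

91 months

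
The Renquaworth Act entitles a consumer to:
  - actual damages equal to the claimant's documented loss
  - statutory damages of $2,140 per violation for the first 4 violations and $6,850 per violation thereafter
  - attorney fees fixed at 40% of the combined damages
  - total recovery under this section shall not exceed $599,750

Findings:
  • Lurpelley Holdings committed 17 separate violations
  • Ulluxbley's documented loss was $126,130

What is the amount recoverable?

$313,236

First 4 violations: 4 × $2,140 = $8,560
Remaining violations: (17 − 4) × $6,850 = $89,050
Statutory damages: $8,560 + $89,050 = $97,610
Combined damages: $126,130 + $97,610 = $223,740
Attorney fees: 40% of $223,740 = $89,496
Total before cap: $223,740 + $89,496 = $313,236
Cap at $599,750: $313,236 is within the cap, no reduction.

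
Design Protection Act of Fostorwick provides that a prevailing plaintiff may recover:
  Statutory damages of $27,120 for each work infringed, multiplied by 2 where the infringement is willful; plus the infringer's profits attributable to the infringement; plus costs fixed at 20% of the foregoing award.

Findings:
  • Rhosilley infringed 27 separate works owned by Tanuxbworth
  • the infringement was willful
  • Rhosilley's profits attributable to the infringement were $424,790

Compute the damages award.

Statutory damages: 27 × $27,120 = $732,240
Doubled: 2 × $732,240 = $1,464,480
Combined award: $1,464,480 + $424,790 = $1,889,270
Costs: 20% of $1,889,270 = $377,854
Award plus costs: $1,889,270 + $377,854 = $2,267,124

$2,267,124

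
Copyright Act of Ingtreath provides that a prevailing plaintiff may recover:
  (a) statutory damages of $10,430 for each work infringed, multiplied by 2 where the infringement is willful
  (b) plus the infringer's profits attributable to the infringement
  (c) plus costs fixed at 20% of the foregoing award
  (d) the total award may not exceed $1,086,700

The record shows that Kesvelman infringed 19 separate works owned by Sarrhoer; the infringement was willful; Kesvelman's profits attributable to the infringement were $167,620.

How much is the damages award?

Statutory damages: 19 × $10,430 = $198,170
Doubled: 2 × $198,170 = $396,340
Combined award: $396,340 + $167,620 = $563,960
Costs: 20% of $563,960 = $112,792
Award plus costs: $563,960 + $112,792 = $676,752
Cap at $1,086,700: $676,752 is within the cap, no reduction.

Award: $676,752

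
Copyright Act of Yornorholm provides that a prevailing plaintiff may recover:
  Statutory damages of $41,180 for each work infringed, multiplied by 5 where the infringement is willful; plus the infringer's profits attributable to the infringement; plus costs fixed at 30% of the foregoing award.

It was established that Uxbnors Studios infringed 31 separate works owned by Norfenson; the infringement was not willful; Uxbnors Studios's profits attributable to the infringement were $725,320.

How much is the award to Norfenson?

$2,602,470

Statutory damages: 31 × $41,180 = $1,276,580
Infringement not willful: no ×5 enhancement.
Combined award: $1,276,580 + $725,320 = $2,001,900
Costs: 30% of $2,001,900 = $600,570
Award plus costs: $2,001,900 + $600,570 = $2,602,470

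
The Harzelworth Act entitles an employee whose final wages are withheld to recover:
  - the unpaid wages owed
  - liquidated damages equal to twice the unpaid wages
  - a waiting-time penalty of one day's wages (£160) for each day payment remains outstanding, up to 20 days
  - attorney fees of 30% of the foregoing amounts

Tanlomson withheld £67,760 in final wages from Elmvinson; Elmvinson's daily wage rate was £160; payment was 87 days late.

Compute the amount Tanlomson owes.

Doubled: 2 × £67,760 = £135,520
Penalty days: min(87, 20) = 20
Waiting-time penalty: 20 × £160 = £3,200
Subtotal: £67,760 + £135,520 + £3,200 = £206,480
Attorney fees: 30% of £206,480 = £61,944
Total award: £206,480 + £61,944 = £268,424

£268,424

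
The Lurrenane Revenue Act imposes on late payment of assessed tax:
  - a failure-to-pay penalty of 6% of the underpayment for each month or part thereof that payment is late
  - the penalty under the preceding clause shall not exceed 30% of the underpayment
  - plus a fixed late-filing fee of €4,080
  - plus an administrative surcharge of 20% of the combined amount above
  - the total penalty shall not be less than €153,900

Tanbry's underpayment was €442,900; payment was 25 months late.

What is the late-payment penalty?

Accrued rate: 6% × 25 = 150%, capped at 30% → 30%
Failure-to-pay penalty: 30% of €442,900 = €132,870
Penalty before surcharge: €132,870 + €4,080 = €136,950
Administrative surcharge: 20% of €136,950 = €27,390
Total penalty: €136,950 + €27,390 = €164,340
Minimum €153,900: €164,340 meets the minimum, no increase.

€164,340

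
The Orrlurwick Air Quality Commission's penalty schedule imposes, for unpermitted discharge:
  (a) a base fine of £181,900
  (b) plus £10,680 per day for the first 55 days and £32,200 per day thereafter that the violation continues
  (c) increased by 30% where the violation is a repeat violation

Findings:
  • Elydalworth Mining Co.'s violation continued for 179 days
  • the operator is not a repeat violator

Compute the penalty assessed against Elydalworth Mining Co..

First 55 days: 55 × £10,680 = £587,400
Remaining days: (179 − 55) × £32,200 = £3,992,800
Per-day component: £587,400 + £3,992,800 = £4,580,200
Base plus per-day: £181,900 + £4,580,200 = £4,762,100
The operator is not a repeat violator: no 30% increase.

£4,762,100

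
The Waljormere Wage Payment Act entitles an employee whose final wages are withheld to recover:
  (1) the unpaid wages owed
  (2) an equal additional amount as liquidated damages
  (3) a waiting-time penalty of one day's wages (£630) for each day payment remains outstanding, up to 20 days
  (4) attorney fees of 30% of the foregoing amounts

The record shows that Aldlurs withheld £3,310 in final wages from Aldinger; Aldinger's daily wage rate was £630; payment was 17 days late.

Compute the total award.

Total award: £22,529

Liquidated damages (equal amount): £3,310
Penalty days: min(17, 20) = 17
Waiting-time penalty: 17 × £630 = £10,710
Subtotal: £3,310 + £3,310 + £10,710 = £17,330
Attorney fees: 30% of £17,330 = £5,199
Total award: £17,330 + £5,199 = £22,529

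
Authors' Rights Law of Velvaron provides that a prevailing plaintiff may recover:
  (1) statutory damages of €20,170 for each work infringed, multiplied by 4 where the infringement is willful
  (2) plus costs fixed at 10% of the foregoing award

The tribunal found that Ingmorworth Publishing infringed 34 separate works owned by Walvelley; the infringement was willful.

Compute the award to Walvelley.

Statutory damages: 34 × €20,170 = €685,780
Multiplied by 4: 4 × €685,780 = €2,743,120
Costs: 10% of €2,743,120 = €274,312
Award plus costs: €2,743,120 + €274,312 = €3,017,432

€3,017,432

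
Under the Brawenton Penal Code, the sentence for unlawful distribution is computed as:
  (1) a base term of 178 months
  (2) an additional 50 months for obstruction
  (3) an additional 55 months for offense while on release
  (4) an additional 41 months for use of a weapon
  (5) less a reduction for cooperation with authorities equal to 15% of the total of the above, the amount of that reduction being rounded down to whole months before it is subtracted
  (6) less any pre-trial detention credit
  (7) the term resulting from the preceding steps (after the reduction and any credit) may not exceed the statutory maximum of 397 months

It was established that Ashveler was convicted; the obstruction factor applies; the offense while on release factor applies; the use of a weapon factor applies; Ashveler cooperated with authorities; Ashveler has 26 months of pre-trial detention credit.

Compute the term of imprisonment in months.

250 months

Obstruction enhancement: +50 months
Offense while on release enhancement: +55 months
Use of a weapon enhancement: +41 months
Adjusted term: 178 months + 50 months + 55 months + 41 months = 324 months
Cooperation with authorities reduction: 15% of 324 months = 48 months (rounded down)
After reduction: 324 − 48 = 276 months
Less pre-trial detention credit: 276 months − 26 months = 250 months
Cap at 397 months: 250 months is within the cap, no reduction.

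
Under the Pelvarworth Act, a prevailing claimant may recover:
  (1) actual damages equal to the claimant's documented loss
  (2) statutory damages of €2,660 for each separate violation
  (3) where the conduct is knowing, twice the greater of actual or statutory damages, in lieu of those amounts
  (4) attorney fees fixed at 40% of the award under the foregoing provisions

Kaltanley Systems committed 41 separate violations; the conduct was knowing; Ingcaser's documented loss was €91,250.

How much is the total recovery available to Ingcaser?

Statutory damages: 41 × €2,660 = €109,060
Greater of actual damages (€91,250) or statutory damages (€109,060): €109,060
Doubled: 2 × €109,060 = €218,120
Attorney fees: 40% of €218,120 = €87,248
Total recovery: €218,120 + €87,248 = €305,368

€305,368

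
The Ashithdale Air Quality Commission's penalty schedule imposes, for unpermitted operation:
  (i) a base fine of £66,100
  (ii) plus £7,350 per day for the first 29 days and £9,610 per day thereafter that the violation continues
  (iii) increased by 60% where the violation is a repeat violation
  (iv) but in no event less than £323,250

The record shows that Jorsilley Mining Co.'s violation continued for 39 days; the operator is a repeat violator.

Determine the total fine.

£600,560

First 29 days: 29 × £7,350 = £213,150
Remaining days: (39 − 29) × £9,610 = £96,100
Per-day component: £213,150 + £96,100 = £309,250
Base plus per-day: £66,100 + £309,250 = £375,350
Enhancement: 60% of £375,350 = £225,210
Enhanced fine: £375,350 + £225,210 = £600,560
Minimum £323,250: £600,560 meets the minimum, no increase.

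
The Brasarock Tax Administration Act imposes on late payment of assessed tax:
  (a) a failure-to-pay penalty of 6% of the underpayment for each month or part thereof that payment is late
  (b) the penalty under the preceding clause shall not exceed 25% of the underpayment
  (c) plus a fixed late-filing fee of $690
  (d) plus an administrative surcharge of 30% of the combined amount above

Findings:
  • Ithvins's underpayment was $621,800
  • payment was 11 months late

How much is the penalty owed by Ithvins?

Accrued rate: 6% × 11 = 66%, capped at 25% → 25%
Failure-to-pay penalty: 25% of $621,800 = $155,450
Penalty before surcharge: $155,450 + $690 = $156,140
Administrative surcharge: 30% of $156,140 = $46,842
Total penalty: $156,140 + $46,842 = $202,982

$202,982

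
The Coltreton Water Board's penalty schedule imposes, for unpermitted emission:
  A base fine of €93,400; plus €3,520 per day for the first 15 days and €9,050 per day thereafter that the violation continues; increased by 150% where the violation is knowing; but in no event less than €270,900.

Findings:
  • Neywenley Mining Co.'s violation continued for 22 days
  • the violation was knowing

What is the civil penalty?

€523,875

First 15 days: 15 × €3,520 = €52,800
Remaining days: (22 − 15) × €9,050 = €63,350
Per-day component: €52,800 + €63,350 = €116,150
Base plus per-day: €93,400 + €116,150 = €209,550
Enhancement: 150% of €209,550 = €314,325
Enhanced fine: €209,550 + €314,325 = €523,875
Minimum €270,900: €523,875 meets the minimum, no increase.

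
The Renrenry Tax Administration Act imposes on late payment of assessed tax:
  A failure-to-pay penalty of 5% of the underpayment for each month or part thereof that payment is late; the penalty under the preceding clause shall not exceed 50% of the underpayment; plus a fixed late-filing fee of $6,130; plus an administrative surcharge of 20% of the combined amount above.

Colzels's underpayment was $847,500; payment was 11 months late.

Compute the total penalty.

Accrued rate: 5% × 11 = 55%, capped at 50% → 50%
Failure-to-pay penalty: 50% of $847,500 = $423,750
Penalty before surcharge: $423,750 + $6,130 = $429,880
Administrative surcharge: 20% of $429,880 = $85,976
Total penalty: $429,880 + $85,976 = $515,856

Penalty: $515,856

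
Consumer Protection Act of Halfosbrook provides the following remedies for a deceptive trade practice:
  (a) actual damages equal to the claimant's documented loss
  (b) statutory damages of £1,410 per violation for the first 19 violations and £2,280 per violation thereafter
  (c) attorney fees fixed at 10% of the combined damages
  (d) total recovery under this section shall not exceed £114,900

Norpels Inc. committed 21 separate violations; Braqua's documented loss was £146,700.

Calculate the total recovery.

First 19 violations: 19 × £1,410 = £26,790
Remaining violations: (21 − 19) × £2,280 = £4,560
Statutory damages: £26,790 + £4,560 = £31,350
Combined damages: £146,700 + £31,350 = £178,050
Attorney fees: 10% of £178,050 = £17,805
Total before cap: £178,050 + £17,805 = £195,855
Cap at £114,900: £195,855 exceeds the cap → £114,900

£114,900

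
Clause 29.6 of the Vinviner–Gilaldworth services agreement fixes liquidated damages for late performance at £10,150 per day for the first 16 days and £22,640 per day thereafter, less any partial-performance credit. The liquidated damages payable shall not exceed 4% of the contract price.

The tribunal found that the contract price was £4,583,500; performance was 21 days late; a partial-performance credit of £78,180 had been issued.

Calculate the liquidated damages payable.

Liquidated damages: £183,340

First 16 days: 16 × £10,150 = £162,400
Remaining days: (21 − 16) × £22,640 = £113,200
Accrued per-day damages: £162,400 + £113,200 = £275,600
Less partial-performance credit: £275,600 − £78,180 = £197,420
Cap: 4% of £4,583,500 = £183,340
Cap at £183,340: £197,420 exceeds the cap → £183,340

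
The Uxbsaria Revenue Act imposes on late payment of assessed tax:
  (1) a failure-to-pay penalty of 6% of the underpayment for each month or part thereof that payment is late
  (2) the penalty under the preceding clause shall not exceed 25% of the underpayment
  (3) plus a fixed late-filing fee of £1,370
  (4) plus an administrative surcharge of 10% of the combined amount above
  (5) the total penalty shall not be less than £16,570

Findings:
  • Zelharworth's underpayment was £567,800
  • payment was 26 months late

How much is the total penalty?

£157,652

Accrued rate: 6% × 26 = 156%, capped at 25% → 25%
Failure-to-pay penalty: 25% of £567,800 = £141,950
Penalty before surcharge: £141,950 + £1,370 = £143,320
Administrative surcharge: 10% of £143,320 = £14,332
Total penalty: £143,320 + £14,332 = £157,652
Minimum £16,570: £157,652 meets the minimum, no increase.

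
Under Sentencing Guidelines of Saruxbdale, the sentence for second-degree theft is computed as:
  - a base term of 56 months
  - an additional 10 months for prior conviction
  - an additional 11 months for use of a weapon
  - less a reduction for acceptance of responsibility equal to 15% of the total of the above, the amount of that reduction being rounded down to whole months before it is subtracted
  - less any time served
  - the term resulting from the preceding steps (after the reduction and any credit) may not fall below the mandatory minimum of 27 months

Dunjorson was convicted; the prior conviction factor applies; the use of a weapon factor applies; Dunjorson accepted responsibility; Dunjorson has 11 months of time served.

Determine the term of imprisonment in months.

55 months

Prior conviction enhancement: +10 months
Use of a weapon enhancement: +11 months
Adjusted term: 56 months + 10 months + 11 months = 77 months
Acceptance of responsibility reduction: 15% of 77 months = 11 months (rounded down)
After reduction: 77 − 11 = 66 months
Less time served: 66 months − 11 months = 55 months
Minimum 27 months: 55 months meets the minimum, no increase.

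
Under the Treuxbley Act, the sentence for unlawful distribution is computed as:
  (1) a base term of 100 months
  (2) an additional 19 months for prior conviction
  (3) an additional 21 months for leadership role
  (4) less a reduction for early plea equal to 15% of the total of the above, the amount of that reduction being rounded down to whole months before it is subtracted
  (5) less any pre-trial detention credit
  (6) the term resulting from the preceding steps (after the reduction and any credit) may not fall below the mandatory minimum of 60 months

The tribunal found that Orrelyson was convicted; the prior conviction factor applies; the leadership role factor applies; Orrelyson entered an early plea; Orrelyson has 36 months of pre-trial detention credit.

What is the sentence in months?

83 months

Prior conviction enhancement: +19 months
Leadership role enhancement: +21 months
Adjusted term: 100 months + 19 months + 21 months = 140 months
Early plea reduction: 15% of 140 months = 21 months (rounded down)
After reduction: 140 − 21 = 119 months
Less pre-trial detention credit: 119 months − 36 months = 83 months
Minimum 60 months: 83 months meets the minimum, no increase.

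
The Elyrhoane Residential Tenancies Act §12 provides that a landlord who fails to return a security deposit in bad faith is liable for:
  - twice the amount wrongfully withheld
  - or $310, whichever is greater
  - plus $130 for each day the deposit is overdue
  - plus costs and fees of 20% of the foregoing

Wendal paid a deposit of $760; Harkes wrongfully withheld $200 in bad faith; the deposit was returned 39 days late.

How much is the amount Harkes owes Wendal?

Doubled: 2 × $200 = $400
Minimum $310: $400 meets the minimum, no increase.
Late-return penalty: 39 × $130 = $5,070
Damages plus late penalty: $400 + $5,070 = $5,470
Costs and fees: 20% of $5,470 = $1,094
Total recovery: $5,470 + $1,094 = $6,564

$6,564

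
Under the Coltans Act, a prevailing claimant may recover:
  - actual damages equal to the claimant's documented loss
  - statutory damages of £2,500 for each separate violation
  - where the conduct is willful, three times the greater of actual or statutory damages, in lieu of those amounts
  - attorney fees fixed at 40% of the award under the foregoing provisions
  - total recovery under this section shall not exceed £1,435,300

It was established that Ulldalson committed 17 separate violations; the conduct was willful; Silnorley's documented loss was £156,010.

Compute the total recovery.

Statutory damages: 17 × £2,500 = £42,500
Greater of actual damages (£156,010) or statutory damages (£42,500): £156,010
Trebled: 3 × £156,010 = £468,030
Attorney fees: 40% of £468,030 = £187,212
Total before cap: £468,030 + £187,212 = £655,242
Cap at £1,435,300: £655,242 is within the cap, no reduction.

£655,242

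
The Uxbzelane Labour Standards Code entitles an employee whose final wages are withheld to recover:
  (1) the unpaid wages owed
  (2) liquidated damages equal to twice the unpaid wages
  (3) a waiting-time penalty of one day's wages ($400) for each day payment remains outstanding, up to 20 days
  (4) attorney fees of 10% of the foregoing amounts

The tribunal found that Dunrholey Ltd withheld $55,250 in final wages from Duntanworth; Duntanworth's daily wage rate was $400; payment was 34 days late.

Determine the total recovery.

$191,125

Doubled: 2 × $55,250 = $110,500
Penalty days: min(34, 20) = 20
Waiting-time penalty: 20 × $400 = $8,000
Subtotal: $55,250 + $110,500 + $8,000 = $173,750
Attorney fees: 10% of $173,750 = $17,375
Total award: $173,750 + $17,375 = $191,125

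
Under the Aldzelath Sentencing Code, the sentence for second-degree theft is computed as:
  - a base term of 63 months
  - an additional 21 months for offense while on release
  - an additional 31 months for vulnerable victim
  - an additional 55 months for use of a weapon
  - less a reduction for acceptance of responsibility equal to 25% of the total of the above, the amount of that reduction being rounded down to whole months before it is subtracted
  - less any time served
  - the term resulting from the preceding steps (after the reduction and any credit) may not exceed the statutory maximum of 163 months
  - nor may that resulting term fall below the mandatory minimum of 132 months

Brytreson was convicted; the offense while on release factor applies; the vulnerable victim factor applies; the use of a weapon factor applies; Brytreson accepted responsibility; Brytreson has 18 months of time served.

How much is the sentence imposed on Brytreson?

Offense while on release enhancement: +21 months
Vulnerable victim enhancement: +31 months
Use of a weapon enhancement: +55 months
Adjusted term: 63 months + 21 months + 31 months + 55 months = 170 months
Acceptance of responsibility reduction: 25% of 170 months = 42 months (rounded down)
After reduction: 170 − 42 = 128 months
Less time served: 128 months − 18 months = 110 months
Cap at 163 months: 110 months is within the cap, no reduction.
Minimum 132 months: 110 months is below the minimum → 132 months

132 months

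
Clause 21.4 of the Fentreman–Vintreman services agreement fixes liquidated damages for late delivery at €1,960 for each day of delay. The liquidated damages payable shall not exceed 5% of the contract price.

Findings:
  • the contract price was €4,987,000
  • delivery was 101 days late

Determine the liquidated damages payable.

Per-day damages: 101 × €1,960 = €197,960
Cap: 5% of €4,987,000 = €249,350
Cap at €249,350: €197,960 is within the cap, no reduction.

€197,960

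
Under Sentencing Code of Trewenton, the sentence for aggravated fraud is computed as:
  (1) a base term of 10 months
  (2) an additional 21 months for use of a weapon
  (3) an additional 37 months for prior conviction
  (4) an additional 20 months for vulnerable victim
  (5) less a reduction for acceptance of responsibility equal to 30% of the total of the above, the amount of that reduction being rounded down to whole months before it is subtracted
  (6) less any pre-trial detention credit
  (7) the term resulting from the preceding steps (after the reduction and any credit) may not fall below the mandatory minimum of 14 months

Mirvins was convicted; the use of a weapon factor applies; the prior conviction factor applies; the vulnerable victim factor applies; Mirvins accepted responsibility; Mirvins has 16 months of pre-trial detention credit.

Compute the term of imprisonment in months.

Use of a weapon enhancement: +21 months
Prior conviction enhancement: +37 months
Vulnerable victim enhancement: +20 months
Adjusted term: 10 months + 21 months + 37 months + 20 months = 88 months
Acceptance of responsibility reduction: 30% of 88 months = 26 months (rounded down)
After reduction: 88 − 26 = 62 months
Less pre-trial detention credit: 62 months − 16 months = 46 months
Minimum 14 months: 46 months meets the minimum, no increase.

46 months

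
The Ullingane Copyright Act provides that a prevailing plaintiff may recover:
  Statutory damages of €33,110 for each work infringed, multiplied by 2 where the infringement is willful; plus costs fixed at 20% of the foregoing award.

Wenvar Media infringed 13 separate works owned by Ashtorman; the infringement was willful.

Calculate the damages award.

€1,033,032

Statutory damages: 13 × €33,110 = €430,430
Doubled: 2 × €430,430 = €860,860
Costs: 20% of €860,860 = €172,172
Award plus costs: €860,860 + €172,172 = €1,033,032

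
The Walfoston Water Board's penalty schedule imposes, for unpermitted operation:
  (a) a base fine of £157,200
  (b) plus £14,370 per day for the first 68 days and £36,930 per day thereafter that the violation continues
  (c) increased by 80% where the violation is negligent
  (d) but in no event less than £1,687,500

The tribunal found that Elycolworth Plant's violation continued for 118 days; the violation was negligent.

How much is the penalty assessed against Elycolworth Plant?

£5,365,548

First 68 days: 68 × £14,370 = £977,160
Remaining days: (118 − 68) × £36,930 = £1,846,500
Per-day component: £977,160 + £1,846,500 = £2,823,660
Base plus per-day: £157,200 + £2,823,660 = £2,980,860
Enhancement: 80% of £2,980,860 = £2,384,688
Enhanced fine: £2,980,860 + £2,384,688 = £5,365,548
Minimum £1,687,500: £5,365,548 meets the minimum, no increase.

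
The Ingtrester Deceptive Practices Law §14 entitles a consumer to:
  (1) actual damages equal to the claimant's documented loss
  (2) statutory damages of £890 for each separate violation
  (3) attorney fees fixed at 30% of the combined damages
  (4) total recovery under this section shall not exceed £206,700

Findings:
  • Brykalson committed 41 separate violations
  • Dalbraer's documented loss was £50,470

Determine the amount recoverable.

£113,048

Statutory damages: 41 × £890 = £36,490
Combined damages: £50,470 + £36,490 = £86,960
Attorney fees: 30% of £86,960 = £26,088
Total before cap: £86,960 + £26,088 = £113,048
Cap at £206,700: £113,048 is within the cap, no reduction.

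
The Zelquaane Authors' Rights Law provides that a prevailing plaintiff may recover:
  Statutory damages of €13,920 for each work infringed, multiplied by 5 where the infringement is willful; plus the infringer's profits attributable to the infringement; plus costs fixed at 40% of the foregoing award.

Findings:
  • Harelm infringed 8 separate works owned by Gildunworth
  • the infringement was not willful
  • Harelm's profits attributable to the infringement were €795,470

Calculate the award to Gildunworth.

Award: €1,269,562

Statutory damages: 8 × €13,920 = €111,360
Infringement not willful: no ×5 enhancement.
Combined award: €111,360 + €795,470 = €906,830
Costs: 40% of €906,830 = €362,732
Award plus costs: €906,830 + €362,732 = €1,269,562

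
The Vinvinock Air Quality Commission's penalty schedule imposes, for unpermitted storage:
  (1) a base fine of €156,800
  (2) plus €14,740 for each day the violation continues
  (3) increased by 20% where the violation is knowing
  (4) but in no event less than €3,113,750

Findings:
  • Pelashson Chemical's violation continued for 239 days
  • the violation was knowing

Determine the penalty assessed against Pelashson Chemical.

Per-day component: 239 × €14,740 = €3,522,860
Base plus per-day: €156,800 + €3,522,860 = €3,679,660
Enhancement: 20% of €3,679,660 = €735,932
Enhanced fine: €3,679,660 + €735,932 = €4,415,592
Minimum €3,113,750: €4,415,592 meets the minimum, no increase.

€4,415,592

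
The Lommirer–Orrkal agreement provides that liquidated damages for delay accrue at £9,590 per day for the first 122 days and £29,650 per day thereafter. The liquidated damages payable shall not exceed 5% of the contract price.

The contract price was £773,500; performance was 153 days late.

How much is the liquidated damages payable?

First 122 days: 122 × £9,590 = £1,169,980
Remaining days: (153 − 122) × £29,650 = £919,150
Accrued per-day damages: £1,169,980 + £919,150 = £2,089,130
Cap: 5% of £773,500 = £38,675
Cap at £38,675: £2,089,130 exceeds the cap → £38,675

£38,675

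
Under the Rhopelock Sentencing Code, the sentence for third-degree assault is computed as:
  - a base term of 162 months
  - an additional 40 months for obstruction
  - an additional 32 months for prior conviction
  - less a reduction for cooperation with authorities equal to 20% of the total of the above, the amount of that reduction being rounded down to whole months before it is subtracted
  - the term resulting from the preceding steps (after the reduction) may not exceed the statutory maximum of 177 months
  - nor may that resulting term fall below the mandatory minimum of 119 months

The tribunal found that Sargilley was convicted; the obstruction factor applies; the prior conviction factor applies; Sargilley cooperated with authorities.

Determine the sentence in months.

Obstruction enhancement: +40 months
Prior conviction enhancement: +32 months
Adjusted term: 162 months + 40 months + 32 months = 234 months
Cooperation with authorities reduction: 20% of 234 months = 46 months (rounded down)
After reduction: 234 − 46 = 188 months
Cap at 177 months: 188 months exceeds the cap → 177 months
Minimum 119 months: 177 months meets the minimum, no increase.

177 months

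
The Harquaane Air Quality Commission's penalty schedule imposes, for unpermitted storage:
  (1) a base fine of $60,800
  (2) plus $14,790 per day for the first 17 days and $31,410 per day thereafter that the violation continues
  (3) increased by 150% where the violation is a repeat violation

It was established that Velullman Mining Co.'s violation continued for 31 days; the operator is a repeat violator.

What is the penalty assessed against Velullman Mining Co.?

First 17 days: 17 × $14,790 = $251,430
Remaining days: (31 − 17) × $31,410 = $439,740
Per-day component: $251,430 + $439,740 = $691,170
Base plus per-day: $60,800 + $691,170 = $751,970
Enhancement: 150% of $751,970 = $1,127,955
Enhanced fine: $751,970 + $1,127,955 = $1,879,925

$1,879,925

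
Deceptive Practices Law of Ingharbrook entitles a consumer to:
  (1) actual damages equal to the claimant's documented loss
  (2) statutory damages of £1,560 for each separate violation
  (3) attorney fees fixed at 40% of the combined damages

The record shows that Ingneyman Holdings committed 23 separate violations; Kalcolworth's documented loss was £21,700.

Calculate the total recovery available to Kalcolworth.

£80,612

Statutory damages: 23 × £1,560 = £35,880
Combined damages: £21,700 + £35,880 = £57,580
Attorney fees: 40% of £57,580 = £23,032
Total recovery: £57,580 + £23,032 = £80,612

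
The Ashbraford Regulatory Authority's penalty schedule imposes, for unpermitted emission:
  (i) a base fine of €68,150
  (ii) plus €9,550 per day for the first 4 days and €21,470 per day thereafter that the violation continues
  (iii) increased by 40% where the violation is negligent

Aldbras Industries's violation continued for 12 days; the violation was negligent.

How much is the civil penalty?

First 4 days: 4 × €9,550 = €38,200
Remaining days: (12 − 4) × €21,470 = €171,760
Per-day component: €38,200 + €171,760 = €209,960
Base plus per-day: €68,150 + €209,960 = €278,110
Enhancement: 40% of €278,110 = €111,244
Enhanced fine: €278,110 + €111,244 = €389,354

€389,354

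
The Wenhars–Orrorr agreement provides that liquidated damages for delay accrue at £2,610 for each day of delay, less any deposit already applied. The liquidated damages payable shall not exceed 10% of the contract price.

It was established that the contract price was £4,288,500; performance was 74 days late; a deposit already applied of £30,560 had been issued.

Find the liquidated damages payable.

Per-day damages: 74 × £2,610 = £193,140
Less deposit already applied: £193,140 − £30,560 = £162,580
Cap: 10% of £4,288,500 = £428,850
Cap at £428,850: £162,580 is within the cap, no reduction.

£162,580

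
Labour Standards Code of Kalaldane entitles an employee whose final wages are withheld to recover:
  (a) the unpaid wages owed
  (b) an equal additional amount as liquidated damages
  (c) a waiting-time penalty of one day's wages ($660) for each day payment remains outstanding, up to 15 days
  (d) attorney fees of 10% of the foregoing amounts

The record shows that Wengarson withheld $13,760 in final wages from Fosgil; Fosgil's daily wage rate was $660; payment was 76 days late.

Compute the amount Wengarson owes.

$41,162

Liquidated damages (equal amount): $13,760
Penalty days: min(76, 15) = 15
Waiting-time penalty: 15 × $660 = $9,900
Subtotal: $13,760 + $13,760 + $9,900 = $37,420
Attorney fees: 10% of $37,420 = $3,742
Total award: $37,420 + $3,742 = $41,162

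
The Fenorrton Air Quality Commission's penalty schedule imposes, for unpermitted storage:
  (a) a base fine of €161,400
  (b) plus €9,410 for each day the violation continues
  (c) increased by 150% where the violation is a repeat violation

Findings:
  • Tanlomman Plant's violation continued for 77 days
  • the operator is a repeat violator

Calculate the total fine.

Per-day component: 77 × €9,410 = €724,570
Base plus per-day: €161,400 + €724,570 = €885,970
Enhancement: 150% of €885,970 = €1,328,955
Enhanced fine: €885,970 + €1,328,955 = €2,214,925

€2,214,925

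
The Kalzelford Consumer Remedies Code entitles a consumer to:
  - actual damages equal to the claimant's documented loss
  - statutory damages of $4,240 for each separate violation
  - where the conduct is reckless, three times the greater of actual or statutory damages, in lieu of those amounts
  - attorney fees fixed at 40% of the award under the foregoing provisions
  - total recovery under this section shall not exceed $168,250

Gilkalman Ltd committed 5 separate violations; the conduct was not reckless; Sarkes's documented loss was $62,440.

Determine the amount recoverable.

Total recovery: $117,096

Statutory damages: 5 × $4,240 = $21,200
Conduct not reckless: the in-lieu enhancement does not apply.
Actual plus statutory damages: $62,440 + $21,200 = $83,640
Attorney fees: 40% of $83,640 = $33,456
Total before cap: $83,640 + $33,456 = $117,096
Cap at $168,250: $117,096 is within the cap, no reduction.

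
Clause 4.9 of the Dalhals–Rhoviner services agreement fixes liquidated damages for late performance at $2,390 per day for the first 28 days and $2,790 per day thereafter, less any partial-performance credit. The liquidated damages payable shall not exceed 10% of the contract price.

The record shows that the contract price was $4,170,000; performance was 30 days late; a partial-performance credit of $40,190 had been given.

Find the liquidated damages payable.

First 28 days: 28 × $2,390 = $66,920
Remaining days: (30 − 28) × $2,790 = $5,580
Accrued per-day damages: $66,920 + $5,580 = $72,500
Less partial-performance credit: $72,500 − $40,190 = $32,310
Cap: 10% of $4,170,000 = $417,000
Cap at $417,000: $32,310 is within the cap, no reduction.

$32,310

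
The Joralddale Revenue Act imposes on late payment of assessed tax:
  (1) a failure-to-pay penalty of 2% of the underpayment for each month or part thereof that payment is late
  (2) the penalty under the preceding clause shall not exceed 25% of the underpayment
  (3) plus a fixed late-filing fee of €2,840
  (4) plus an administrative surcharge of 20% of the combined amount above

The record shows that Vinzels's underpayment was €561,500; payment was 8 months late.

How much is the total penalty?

Accrued rate: 2% × 8 = 16%, capped at 25% → 16%
Failure-to-pay penalty: 16% of €561,500 = €89,840
Penalty before surcharge: €89,840 + €2,840 = €92,680
Administrative surcharge: 20% of €92,680 = €18,536
Total penalty: €92,680 + €18,536 = €111,216

€111,216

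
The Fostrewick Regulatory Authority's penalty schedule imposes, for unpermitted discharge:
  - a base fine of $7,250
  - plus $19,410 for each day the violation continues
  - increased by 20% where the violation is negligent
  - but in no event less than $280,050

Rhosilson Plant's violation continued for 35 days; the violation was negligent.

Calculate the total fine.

Per-day component: 35 × $19,410 = $679,350
Base plus per-day: $7,250 + $679,350 = $686,600
Enhancement: 20% of $686,600 = $137,320
Enhanced fine: $686,600 + $137,320 = $823,920
Minimum $280,050: $823,920 meets the minimum, no increase.

$823,920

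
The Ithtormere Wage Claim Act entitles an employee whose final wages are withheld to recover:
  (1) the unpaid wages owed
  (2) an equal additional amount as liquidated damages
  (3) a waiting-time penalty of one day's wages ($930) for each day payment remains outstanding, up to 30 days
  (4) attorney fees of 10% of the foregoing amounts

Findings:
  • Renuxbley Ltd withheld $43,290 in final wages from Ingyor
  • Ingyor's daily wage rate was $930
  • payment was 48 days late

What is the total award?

$125,928

Liquidated damages (equal amount): $43,290
Penalty days: min(48, 30) = 30
Waiting-time penalty: 30 × $930 = $27,900
Subtotal: $43,290 + $43,290 + $27,900 = $114,480
Attorney fees: 10% of $114,480 = $11,448
Total award: $114,480 + $11,448 = $125,928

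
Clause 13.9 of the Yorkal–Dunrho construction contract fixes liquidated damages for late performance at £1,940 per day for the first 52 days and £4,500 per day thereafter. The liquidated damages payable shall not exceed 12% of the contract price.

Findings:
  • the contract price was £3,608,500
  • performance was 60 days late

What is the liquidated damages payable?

£136,880

First 52 days: 52 × £1,940 = £100,880
Remaining days: (60 − 52) × £4,500 = £36,000
Accrued per-day damages: £100,880 + £36,000 = £136,880
Cap: 12% of £3,608,500 = £433,020
Cap at £433,020: £136,880 is within the cap, no reduction.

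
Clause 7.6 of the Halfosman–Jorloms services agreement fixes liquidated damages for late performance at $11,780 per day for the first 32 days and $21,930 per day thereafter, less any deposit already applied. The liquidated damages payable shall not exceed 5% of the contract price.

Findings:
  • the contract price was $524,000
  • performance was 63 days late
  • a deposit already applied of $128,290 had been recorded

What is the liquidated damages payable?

$26,200

First 32 days: 32 × $11,780 = $376,960
Remaining days: (63 − 32) × $21,930 = $679,830
Accrued per-day damages: $376,960 + $679,830 = $1,056,790
Less deposit already applied: $1,056,790 − $128,290 = $928,500
Cap: 5% of $524,000 = $26,200
Cap at $26,200: $928,500 exceeds the cap → $26,200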